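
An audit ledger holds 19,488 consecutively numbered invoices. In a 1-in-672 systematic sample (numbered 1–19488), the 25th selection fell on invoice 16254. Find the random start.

126

k = 672
r = 16254 − (25−1)×672 = 16254 − 16128 = 126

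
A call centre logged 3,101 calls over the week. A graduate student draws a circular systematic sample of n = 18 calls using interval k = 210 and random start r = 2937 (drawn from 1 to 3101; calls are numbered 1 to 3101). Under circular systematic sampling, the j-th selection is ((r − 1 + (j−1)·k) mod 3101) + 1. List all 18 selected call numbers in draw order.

Selection 1: 2937
Selection 2: 2937 + 210 = 3147 → 3147 − 3101 = 46
Selection 3: 46 + 210 = 256
Selection 4: 256 + 210 = 466
Selection 5: 466 + 210 = 676
Selection 6: 676 + 210 = 886
Selection 7: 886 + 210 = 1096
Selection 8: 1096 + 210 = 1306
Selection 9: 1306 + 210 = 1516
Selection 10: 1516 + 210 = 1726
Selection 11: 1726 + 210 = 1936
Selection 12: 1936 + 210 = 2146
Selection 13: 2146 + 210 = 2356
Selection 14: 2356 + 210 = 2566
Selection 15: 2566 + 210 = 2776
Selection 16: 2776 + 210 = 2986
Selection 17: 2986 + 210 = 3196 → 3196 − 3101 = 95
Selection 18: 95 + 210 = 305

2937, 46, 256, 466, 676, 886, 1096, 1306, 1516, 1726, 1936, 2146, 2356, 2566, 2776, 2986, 95, 305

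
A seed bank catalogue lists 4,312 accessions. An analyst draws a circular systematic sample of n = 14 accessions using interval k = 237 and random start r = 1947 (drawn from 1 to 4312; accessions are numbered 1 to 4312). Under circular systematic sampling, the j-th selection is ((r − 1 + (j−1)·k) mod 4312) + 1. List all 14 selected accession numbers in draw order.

Selection 1: 1947
Selection 2: 1947 + 237 = 2184
Selection 3: 2184 + 237 = 2421
Selection 4: 2421 + 237 = 2658
Selection 5: 2658 + 237 = 2895
Selection 6: 2895 + 237 = 3132
Selection 7: 3132 + 237 = 3369
Selection 8: 3369 + 237 = 3606
Selection 9: 3606 + 237 = 3843
Selection 10: 3843 + 237 = 4080
Selection 11: 4080 + 237 = 4317 → 4317 − 4312 = 5
Selection 12: 5 + 237 = 242
Selection 13: 242 + 237 = 479
Selection 14: 479 + 237 = 716

1947, 2184, 2421, 2658, 2895, 3132, 3369, 3606, 3843, 4080, 5, 242, 479, 716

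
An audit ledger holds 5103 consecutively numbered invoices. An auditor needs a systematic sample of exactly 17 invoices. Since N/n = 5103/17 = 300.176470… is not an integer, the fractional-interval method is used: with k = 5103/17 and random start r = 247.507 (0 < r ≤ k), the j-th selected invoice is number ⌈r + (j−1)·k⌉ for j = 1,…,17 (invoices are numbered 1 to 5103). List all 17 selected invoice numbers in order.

248, 548, 848, 1149, 1449, 1749, 2049, 2349, 2649, 2950, 3250, 3550, 3850, 4150, 4450, 4751, 5051

j=1: r + 0k = 247.507 → ⌈·⌉ = 248
j=2: r + 1k = 547.683470… → ⌈·⌉ = 548
j=3: r + 2k = 847.859941… → ⌈·⌉ = 848
j=4: r + 3k = 1148.036411… → ⌈·⌉ = 1149
j=5: r + 4k = 1448.212882… → ⌈·⌉ = 1449
j=6: r + 5k = 1748.389352… → ⌈·⌉ = 1749
j=7: r + 6k = 2048.565823… → ⌈·⌉ = 2049
j=8: r + 7k = 2348.742294… → ⌈·⌉ = 2349
j=9: r + 8k = 2648.918764… → ⌈·⌉ = 2649
j=10: r + 9k = 2949.095235… → ⌈·⌉ = 2950
j=11: r + 10k = 3249.271705… → ⌈·⌉ = 3250
j=12: r + 11k = 3549.448176… → ⌈·⌉ = 3550
j=13: r + 12k = 3849.624647… → ⌈·⌉ = 3850
j=14: r + 13k = 4149.801117… → ⌈·⌉ = 4150
j=15: r + 14k = 4449.977588… → ⌈·⌉ = 4450
j=16: r + 15k = 4750.154058… → ⌈·⌉ = 4751
j=17: r + 16k = 5050.330529… → ⌈·⌉ = 5051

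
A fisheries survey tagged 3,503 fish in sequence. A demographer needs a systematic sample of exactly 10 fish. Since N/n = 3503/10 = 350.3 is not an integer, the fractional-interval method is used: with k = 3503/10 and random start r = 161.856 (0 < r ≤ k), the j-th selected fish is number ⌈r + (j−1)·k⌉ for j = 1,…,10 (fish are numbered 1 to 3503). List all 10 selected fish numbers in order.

j=1: r + 0k = 161.856 → ⌈·⌉ = 162
j=2: r + 1k = 512.156 → ⌈·⌉ = 513
j=3: r + 2k = 862.456 → ⌈·⌉ = 863
j=4: r + 3k = 1212.756 → ⌈·⌉ = 1213
j=5: r + 4k = 1563.056 → ⌈·⌉ = 1564
j=6: r + 5k = 1913.356 → ⌈·⌉ = 1914
j=7: r + 6k = 2263.656 → ⌈·⌉ = 2264
j=8: r + 7k = 2613.956 → ⌈·⌉ = 2614
j=9: r + 8k = 2964.256 → ⌈·⌉ = 2965
j=10: r + 9k = 3314.556 → ⌈·⌉ = 3315

162, 513, 863, 1213, 1564, 1914, 2264, 2614, 2965, 3315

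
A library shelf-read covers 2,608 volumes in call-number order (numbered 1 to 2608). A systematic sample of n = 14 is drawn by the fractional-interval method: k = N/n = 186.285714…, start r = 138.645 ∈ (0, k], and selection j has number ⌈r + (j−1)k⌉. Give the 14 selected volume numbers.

j=1: r + 0k = 138.645 → ⌈·⌉ = 139
j=2: r + 1k = 324.930714… → ⌈·⌉ = 325
j=3: r + 2k = 511.216428… → ⌈·⌉ = 512
j=4: r + 3k = 697.502142… → ⌈·⌉ = 698
j=5: r + 4k = 883.787857… → ⌈·⌉ = 884
j=6: r + 5k = 1070.073571… → ⌈·⌉ = 1071
j=7: r + 6k = 1256.359285… → ⌈·⌉ = 1257
j=8: r + 7k = 1442.645 → ⌈·⌉ = 1443
j=9: r + 8k = 1628.930714… → ⌈·⌉ = 1629
j=10: r + 9k = 1815.216428… → ⌈·⌉ = 1816
j=11: r + 10k = 2001.502142… → ⌈·⌉ = 2002
j=12: r + 11k = 2187.787857… → ⌈·⌉ = 2188
j=13: r + 12k = 2374.073571… → ⌈·⌉ = 2375
j=14: r + 13k = 2560.359285… → ⌈·⌉ = 2561

139, 325, 512, 698, 884, 1071, 1257, 1443, 1629, 1816, 2002, 2188, 2375, 2561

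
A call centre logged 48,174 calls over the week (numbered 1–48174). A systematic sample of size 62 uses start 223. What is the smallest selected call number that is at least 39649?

39850

k = 48174/62 = 777
Steps past start: ⌈(39649 − 223)/777⌉ = ⌈39426/777⌉ = 51
Selected call: 223 + 51×777 = 39850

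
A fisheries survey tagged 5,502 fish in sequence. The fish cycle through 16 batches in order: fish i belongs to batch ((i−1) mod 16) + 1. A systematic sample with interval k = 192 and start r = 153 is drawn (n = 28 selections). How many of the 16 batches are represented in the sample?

Consecutive selections differ by k = 192, so their batch numbers differ by 192 mod 16 = 0.
gcd(192, 16) = 16, so the sample visits 16/16 = 1 distinct residues mod 16.
Start 153 is batch 9; the batches hit are 9.

1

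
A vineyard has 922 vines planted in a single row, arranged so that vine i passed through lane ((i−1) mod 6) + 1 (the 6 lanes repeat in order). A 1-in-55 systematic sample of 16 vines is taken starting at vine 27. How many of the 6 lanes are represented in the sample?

6

Consecutive selections differ by k = 55, so their lane numbers differ by 55 mod 6 = 1.
gcd(55, 6) = 1, so the sample visits 6/1 = 6 distinct residues mod 6.
Start 27 is lane 3; the lanes hit are 1, 2, 3, 4, 5, 6.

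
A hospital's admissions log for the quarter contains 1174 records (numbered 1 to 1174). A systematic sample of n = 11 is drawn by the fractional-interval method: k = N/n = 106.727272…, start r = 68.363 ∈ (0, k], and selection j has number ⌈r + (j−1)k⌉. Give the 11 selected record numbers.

69, 176, 282, 389, 496, 602, 709, 816, 923, 1029, 1136

j=1: r + 0k = 68.363 → ⌈·⌉ = 69
j=2: r + 1k = 175.090272… → ⌈·⌉ = 176
j=3: r + 2k = 281.817545… → ⌈·⌉ = 282
j=4: r + 3k = 388.544818… → ⌈·⌉ = 389
j=5: r + 4k = 495.272090… → ⌈·⌉ = 496
j=6: r + 5k = 601.999363… → ⌈·⌉ = 602
j=7: r + 6k = 708.726636… → ⌈·⌉ = 709
j=8: r + 7k = 815.453909… → ⌈·⌉ = 816
j=9: r + 8k = 922.181181… → ⌈·⌉ = 923
j=10: r + 9k = 1028.908454… → ⌈·⌉ = 1029
j=11: r + 10k = 1135.635727… → ⌈·⌉ = 1136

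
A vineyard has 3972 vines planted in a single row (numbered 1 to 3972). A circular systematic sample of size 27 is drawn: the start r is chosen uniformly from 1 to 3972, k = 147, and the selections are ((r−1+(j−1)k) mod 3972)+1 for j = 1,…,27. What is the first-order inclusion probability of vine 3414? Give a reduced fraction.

9/1324

For each position j, as r ranges over 1…3972 the j-th selection hits every vine exactly once, so vine 3414 is selected for exactly 27 of the 3972 starts.
Inclusion probability = 27/3972 = 9/1324.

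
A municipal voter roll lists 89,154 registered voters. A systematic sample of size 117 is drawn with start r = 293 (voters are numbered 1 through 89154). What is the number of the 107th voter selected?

k = 89154/117 = 762
107th selection = r + (107−1)·k = 293 + 106×762 = 293 + 80772 = 81065

81065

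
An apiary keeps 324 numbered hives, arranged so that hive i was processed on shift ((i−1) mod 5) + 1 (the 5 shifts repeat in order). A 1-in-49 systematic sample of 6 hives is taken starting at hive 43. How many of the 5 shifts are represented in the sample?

5

Consecutive selections differ by k = 49, so their shift numbers differ by 49 mod 5 = 4.
gcd(49, 5) = 1, so the sample visits 5/1 = 5 distinct residues mod 5.
Start 43 is shift 3; the shifts hit are 1, 2, 3, 4, 5.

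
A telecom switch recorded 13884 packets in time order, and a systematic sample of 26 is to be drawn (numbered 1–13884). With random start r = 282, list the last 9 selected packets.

9360, 9894, 10428, 10962, 11496, 12030, 12564, 13098, 13632

k = N/n = 13884/26 = 534
18th selection = 282 + 17×534 = 9360
19th: 9360 + 534 = 9894
20th: 9894 + 534 = 10428
21st: 10428 + 534 = 10962
22nd: 10962 + 534 = 11496
23rd: 11496 + 534 = 12030
24th: 12030 + 534 = 12564
25th: 12564 + 534 = 13098
26th: 13098 + 534 = 13632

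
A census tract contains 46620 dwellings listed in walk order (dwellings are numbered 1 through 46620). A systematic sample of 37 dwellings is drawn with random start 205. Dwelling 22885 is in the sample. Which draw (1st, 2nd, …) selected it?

k = 46620/37 = 1260
position = (22885 − 205)/1260 + 1 = 22680/1260 + 1 = 18 + 1 = 19

19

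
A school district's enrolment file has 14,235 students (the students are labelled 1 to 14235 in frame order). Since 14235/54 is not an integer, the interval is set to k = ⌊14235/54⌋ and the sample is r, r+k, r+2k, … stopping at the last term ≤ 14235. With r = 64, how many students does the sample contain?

54

k = ⌊14235/54⌋ = 263
Achieved size = ⌊(14235 − 64)/263⌋ + 1 = ⌊14171/263⌋ + 1 = 53 + 1 = 54
(last selection: 64 + 53×263 = 14003 ≤ 14235; next would be 14266 > 14235)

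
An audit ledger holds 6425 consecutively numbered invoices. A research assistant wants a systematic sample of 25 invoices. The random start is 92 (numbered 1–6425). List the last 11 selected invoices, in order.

k = N/n = 6425/25 = 257
15th selection = 92 + 14×257 = 3690
16th: 3690 + 257 = 3947
17th: 3947 + 257 = 4204
18th: 4204 + 257 = 4461
19th: 4461 + 257 = 4718
20th: 4718 + 257 = 4975
21st: 4975 + 257 = 5232
22nd: 5232 + 257 = 5489
23rd: 5489 + 257 = 5746
24th: 5746 + 257 = 6003
25th: 6003 + 257 = 6260

3690, 3947, 4204, 4461, 4718, 4975, 5232, 5489, 5746, 6003, 6260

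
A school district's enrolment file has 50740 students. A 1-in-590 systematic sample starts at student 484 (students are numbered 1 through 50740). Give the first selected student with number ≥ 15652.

15824

k = 590
Steps past start: ⌈(15652 − 484)/590⌉ = ⌈15168/590⌉ = 26
Selected student: 484 + 26×590 = 15824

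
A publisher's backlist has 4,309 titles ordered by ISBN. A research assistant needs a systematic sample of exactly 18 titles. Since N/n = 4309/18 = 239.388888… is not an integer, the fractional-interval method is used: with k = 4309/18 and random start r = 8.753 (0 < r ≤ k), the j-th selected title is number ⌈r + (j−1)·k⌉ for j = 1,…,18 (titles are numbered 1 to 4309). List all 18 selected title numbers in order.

j=1: r + 0k = 8.753 → ⌈·⌉ = 9
j=2: r + 1k = 248.141888… → ⌈·⌉ = 249
j=3: r + 2k = 487.530777… → ⌈·⌉ = 488
j=4: r + 3k = 726.919666… → ⌈·⌉ = 727
j=5: r + 4k = 966.308555… → ⌈·⌉ = 967
j=6: r + 5k = 1205.697444… → ⌈·⌉ = 1206
j=7: r + 6k = 1445.086333… → ⌈·⌉ = 1446
j=8: r + 7k = 1684.475222… → ⌈·⌉ = 1685
j=9: r + 8k = 1923.864111… → ⌈·⌉ = 1924
j=10: r + 9k = 2163.253 → ⌈·⌉ = 2164
j=11: r + 10k = 2402.641888… → ⌈·⌉ = 2403
j=12: r + 11k = 2642.030777… → ⌈·⌉ = 2643
j=13: r + 12k = 2881.419666… → ⌈·⌉ = 2882
j=14: r + 13k = 3120.808555… → ⌈·⌉ = 3121
j=15: r + 14k = 3360.197444… → ⌈·⌉ = 3361
j=16: r + 15k = 3599.586333… → ⌈·⌉ = 3600
j=17: r + 16k = 3838.975222… → ⌈·⌉ = 3839
j=18: r + 17k = 4078.364111… → ⌈·⌉ = 4079

9, 249, 488, 727, 967, 1206, 1446, 1685, 1924, 2164, 2403, 2643, 2882, 3121, 3361, 3600, 3839, 4079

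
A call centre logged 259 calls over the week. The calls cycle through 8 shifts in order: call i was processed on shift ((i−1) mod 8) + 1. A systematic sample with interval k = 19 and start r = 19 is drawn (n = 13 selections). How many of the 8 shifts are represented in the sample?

Consecutive selections differ by k = 19, so their shift numbers differ by 19 mod 8 = 3.
gcd(19, 8) = 1, so the sample visits 8/1 = 8 distinct residues mod 8.
Start 19 is shift 3; the shifts hit are 1, 2, 3, 4, 5, 6, 7, 8.

8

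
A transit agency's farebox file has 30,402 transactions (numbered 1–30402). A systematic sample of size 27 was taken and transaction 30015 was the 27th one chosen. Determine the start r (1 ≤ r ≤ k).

739

k = 30402/27 = 1126
r = 30015 − (27−1)×1126 = 30015 − 29276 = 739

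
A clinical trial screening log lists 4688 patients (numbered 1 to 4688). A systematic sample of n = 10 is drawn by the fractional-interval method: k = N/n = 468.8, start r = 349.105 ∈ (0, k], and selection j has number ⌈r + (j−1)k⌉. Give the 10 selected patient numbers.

j=1: r + 0k = 349.105 → ⌈·⌉ = 350
j=2: r + 1k = 817.905 → ⌈·⌉ = 818
j=3: r + 2k = 1286.705 → ⌈·⌉ = 1287
j=4: r + 3k = 1755.505 → ⌈·⌉ = 1756
j=5: r + 4k = 2224.305 → ⌈·⌉ = 2225
j=6: r + 5k = 2693.105 → ⌈·⌉ = 2694
j=7: r + 6k = 3161.905 → ⌈·⌉ = 3162
j=8: r + 7k = 3630.705 → ⌈·⌉ = 3631
j=9: r + 8k = 4099.505 → ⌈·⌉ = 4100
j=10: r + 9k = 4568.305 → ⌈·⌉ = 4569

350, 818, 1287, 1756, 2225, 2694, 3162, 3631, 4100, 4569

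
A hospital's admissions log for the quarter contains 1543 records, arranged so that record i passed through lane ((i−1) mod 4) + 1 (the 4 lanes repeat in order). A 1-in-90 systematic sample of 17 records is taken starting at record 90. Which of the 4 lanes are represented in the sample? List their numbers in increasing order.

Consecutive selections differ by k = 90, so their lane numbers differ by 90 mod 4 = 2.
gcd(90, 4) = 2, so the sample visits 4/2 = 2 distinct residues mod 4.
Start 90 is lane 2; the lanes hit are 2, 4.

2, 4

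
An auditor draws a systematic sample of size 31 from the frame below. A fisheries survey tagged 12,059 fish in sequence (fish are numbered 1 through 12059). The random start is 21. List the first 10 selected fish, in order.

21, 410, 799, 1188, 1577, 1966, 2355, 2744, 3133, 3522

k = N/n = 12059/31 = 389
fish 1: 21
fish 2: 21 + 389 = 410
fish 3: 410 + 389 = 799
fish 4: 799 + 389 = 1188
fish 5: 1188 + 389 = 1577
fish 6: 1577 + 389 = 1966
fish 7: 1966 + 389 = 2355
fish 8: 2355 + 389 = 2744
fish 9: 2744 + 389 = 3133
fish 10: 3133 + 389 = 3522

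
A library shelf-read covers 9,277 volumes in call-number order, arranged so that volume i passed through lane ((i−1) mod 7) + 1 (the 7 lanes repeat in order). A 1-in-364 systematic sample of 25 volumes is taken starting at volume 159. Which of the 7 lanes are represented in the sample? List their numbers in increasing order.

5

Consecutive selections differ by k = 364, so their lane numbers differ by 364 mod 7 = 0.
gcd(364, 7) = 7, so the sample visits 7/7 = 1 distinct residues mod 7.
Start 159 is lane 5; the lanes hit are 5.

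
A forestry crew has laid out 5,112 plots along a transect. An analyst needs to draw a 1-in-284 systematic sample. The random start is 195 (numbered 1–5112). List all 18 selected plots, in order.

195, 479, 763, 1047, 1331, 1615, 1899, 2183, 2467, 2751, 3035, 3319, 3603, 3887, 4171, 4455, 4739, 5023

plot 1: 195
plot 2: 195 + 284 = 479
plot 3: 479 + 284 = 763
plot 4: 763 + 284 = 1047
plot 5: 1047 + 284 = 1331
plot 6: 1331 + 284 = 1615
plot 7: 1615 + 284 = 1899
plot 8: 1899 + 284 = 2183
plot 9: 2183 + 284 = 2467
plot 10: 2467 + 284 = 2751
plot 11: 2751 + 284 = 3035
plot 12: 3035 + 284 = 3319
plot 13: 3319 + 284 = 3603
plot 14: 3603 + 284 = 3887
plot 15: 3887 + 284 = 4171
plot 16: 4171 + 284 = 4455
plot 17: 4455 + 284 = 4739
plot 18: 4739 + 284 = 5023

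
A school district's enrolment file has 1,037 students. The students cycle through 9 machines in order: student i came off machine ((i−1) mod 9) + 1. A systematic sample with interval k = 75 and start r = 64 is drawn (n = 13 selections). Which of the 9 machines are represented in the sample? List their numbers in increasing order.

1, 4, 7

Consecutive selections differ by k = 75, so their machine numbers differ by 75 mod 9 = 3.
gcd(75, 9) = 3, so the sample visits 9/3 = 3 distinct residues mod 9.
Start 64 is machine 1; the machines hit are 1, 4, 7.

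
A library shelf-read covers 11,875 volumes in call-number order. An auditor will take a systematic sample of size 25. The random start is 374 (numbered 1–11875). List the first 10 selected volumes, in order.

k = N/n = 11875/25 = 475
volume 1: 374
volume 2: 374 + 475 = 849
volume 3: 849 + 475 = 1324
volume 4: 1324 + 475 = 1799
volume 5: 1799 + 475 = 2274
volume 6: 2274 + 475 = 2749
volume 7: 2749 + 475 = 3224
volume 8: 3224 + 475 = 3699
volume 9: 3699 + 475 = 4174
volume 10: 4174 + 475 = 4649

374, 849, 1324, 1799, 2274, 2749, 3224, 3699, 4174, 4649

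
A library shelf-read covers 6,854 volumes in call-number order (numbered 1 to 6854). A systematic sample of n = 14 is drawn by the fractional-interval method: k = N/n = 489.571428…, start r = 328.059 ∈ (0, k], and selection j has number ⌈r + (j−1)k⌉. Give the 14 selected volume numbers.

329, 818, 1308, 1797, 2287, 2776, 3266, 3756, 4245, 4735, 5224, 5714, 6203, 6693

j=1: r + 0k = 328.059 → ⌈·⌉ = 329
j=2: r + 1k = 817.630428… → ⌈·⌉ = 818
j=3: r + 2k = 1307.201857… → ⌈·⌉ = 1308
j=4: r + 3k = 1796.773285… → ⌈·⌉ = 1797
j=5: r + 4k = 2286.344714… → ⌈·⌉ = 2287
j=6: r + 5k = 2775.916142… → ⌈·⌉ = 2776
j=7: r + 6k = 3265.487571… → ⌈·⌉ = 3266
j=8: r + 7k = 3755.059 → ⌈·⌉ = 3756
j=9: r + 8k = 4244.630428… → ⌈·⌉ = 4245
j=10: r + 9k = 4734.201857… → ⌈·⌉ = 4735
j=11: r + 10k = 5223.773285… → ⌈·⌉ = 5224
j=12: r + 11k = 5713.344714… → ⌈·⌉ = 5714
j=13: r + 12k = 6202.916142… → ⌈·⌉ = 6203
j=14: r + 13k = 6692.487571… → ⌈·⌉ = 6693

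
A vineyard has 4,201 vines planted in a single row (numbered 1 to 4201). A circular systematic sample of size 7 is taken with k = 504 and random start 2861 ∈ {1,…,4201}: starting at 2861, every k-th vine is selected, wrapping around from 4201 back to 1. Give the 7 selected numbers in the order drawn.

Selection 1: 2861
Selection 2: 2861 + 504 = 3365
Selection 3: 3365 + 504 = 3869
Selection 4: 3869 + 504 = 4373 → 4373 − 4201 = 172
Selection 5: 172 + 504 = 676
Selection 6: 676 + 504 = 1180
Selection 7: 1180 + 504 = 1684

2861, 3365, 3869, 172, 676, 1180, 1684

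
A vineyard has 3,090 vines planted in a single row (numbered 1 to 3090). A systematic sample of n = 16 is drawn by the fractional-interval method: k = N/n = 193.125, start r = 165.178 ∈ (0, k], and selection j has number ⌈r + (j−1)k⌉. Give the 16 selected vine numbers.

166, 359, 552, 745, 938, 1131, 1324, 1518, 1711, 1904, 2097, 2290, 2483, 2676, 2869, 3063

j=1: r + 0k = 165.178 → ⌈·⌉ = 166
j=2: r + 1k = 358.303 → ⌈·⌉ = 359
j=3: r + 2k = 551.428 → ⌈·⌉ = 552
j=4: r + 3k = 744.553 → ⌈·⌉ = 745
j=5: r + 4k = 937.678 → ⌈·⌉ = 938
j=6: r + 5k = 1130.803 → ⌈·⌉ = 1131
j=7: r + 6k = 1323.928 → ⌈·⌉ = 1324
j=8: r + 7k = 1517.053 → ⌈·⌉ = 1518
j=9: r + 8k = 1710.178 → ⌈·⌉ = 1711
j=10: r + 9k = 1903.303 → ⌈·⌉ = 1904
j=11: r + 10k = 2096.428 → ⌈·⌉ = 2097
j=12: r + 11k = 2289.553 → ⌈·⌉ = 2290
j=13: r + 12k = 2482.678 → ⌈·⌉ = 2483
j=14: r + 13k = 2675.803 → ⌈·⌉ = 2676
j=15: r + 14k = 2868.928 → ⌈·⌉ = 2869
j=16: r + 15k = 3062.053 → ⌈·⌉ = 3063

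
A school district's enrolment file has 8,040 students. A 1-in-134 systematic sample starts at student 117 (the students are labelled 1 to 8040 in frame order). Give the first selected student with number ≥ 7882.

7889

k = 134
Steps past start: ⌈(7882 − 117)/134⌉ = ⌈7765/134⌉ = 58
Selected student: 117 + 58×134 = 7889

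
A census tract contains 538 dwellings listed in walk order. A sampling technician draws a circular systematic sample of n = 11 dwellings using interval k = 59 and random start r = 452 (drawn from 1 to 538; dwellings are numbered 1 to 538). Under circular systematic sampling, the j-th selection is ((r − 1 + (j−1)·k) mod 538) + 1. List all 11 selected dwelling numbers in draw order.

Selection 1: 452
Selection 2: 452 + 59 = 511
Selection 3: 511 + 59 = 570 → 570 − 538 = 32
Selection 4: 32 + 59 = 91
Selection 5: 91 + 59 = 150
Selection 6: 150 + 59 = 209
Selection 7: 209 + 59 = 268
Selection 8: 268 + 59 = 327
Selection 9: 327 + 59 = 386
Selection 10: 386 + 59 = 445
Selection 11: 445 + 59 = 504

452, 511, 32, 91, 150, 209, 268, 327, 386, 445, 504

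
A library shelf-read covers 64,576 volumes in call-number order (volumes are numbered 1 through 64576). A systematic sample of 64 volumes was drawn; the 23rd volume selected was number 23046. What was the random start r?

848

k = 64576/64 = 1009
r = 23046 − (23−1)×1009 = 23046 − 22198 = 848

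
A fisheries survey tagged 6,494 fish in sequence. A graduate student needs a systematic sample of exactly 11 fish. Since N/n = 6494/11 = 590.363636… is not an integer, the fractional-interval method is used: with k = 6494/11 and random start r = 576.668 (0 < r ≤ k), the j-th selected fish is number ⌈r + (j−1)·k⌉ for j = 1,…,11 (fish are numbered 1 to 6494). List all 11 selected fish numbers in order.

j=1: r + 0k = 576.668 → ⌈·⌉ = 577
j=2: r + 1k = 1167.031636… → ⌈·⌉ = 1168
j=3: r + 2k = 1757.395272… → ⌈·⌉ = 1758
j=4: r + 3k = 2347.758909… → ⌈·⌉ = 2348
j=5: r + 4k = 2938.122545… → ⌈·⌉ = 2939
j=6: r + 5k = 3528.486181… → ⌈·⌉ = 3529
j=7: r + 6k = 4118.849818… → ⌈·⌉ = 4119
j=8: r + 7k = 4709.213454… → ⌈·⌉ = 4710
j=9: r + 8k = 5299.577090… → ⌈·⌉ = 5300
j=10: r + 9k = 5889.940727… → ⌈·⌉ = 5890
j=11: r + 10k = 6480.304363… → ⌈·⌉ = 6481

577, 1168, 1758, 2348, 2939, 3529, 4119, 4710, 5300, 5890, 6481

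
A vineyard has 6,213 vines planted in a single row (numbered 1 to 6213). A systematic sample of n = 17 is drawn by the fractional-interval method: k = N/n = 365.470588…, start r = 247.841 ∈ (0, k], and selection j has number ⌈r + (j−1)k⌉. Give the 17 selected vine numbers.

248, 614, 979, 1345, 1710, 2076, 2441, 2807, 3172, 3538, 3903, 4269, 4634, 4999, 5365, 5730, 6096

j=1: r + 0k = 247.841 → ⌈·⌉ = 248
j=2: r + 1k = 613.311588… → ⌈·⌉ = 614
j=3: r + 2k = 978.782176… → ⌈·⌉ = 979
j=4: r + 3k = 1344.252764… → ⌈·⌉ = 1345
j=5: r + 4k = 1709.723352… → ⌈·⌉ = 1710
j=6: r + 5k = 2075.193941… → ⌈·⌉ = 2076
j=7: r + 6k = 2440.664529… → ⌈·⌉ = 2441
j=8: r + 7k = 2806.135117… → ⌈·⌉ = 2807
j=9: r + 8k = 3171.605705… → ⌈·⌉ = 3172
j=10: r + 9k = 3537.076294… → ⌈·⌉ = 3538
j=11: r + 10k = 3902.546882… → ⌈·⌉ = 3903
j=12: r + 11k = 4268.017470… → ⌈·⌉ = 4269
j=13: r + 12k = 4633.488058… → ⌈·⌉ = 4634
j=14: r + 13k = 4998.958647… → ⌈·⌉ = 4999
j=15: r + 14k = 5364.429235… → ⌈·⌉ = 5365
j=16: r + 15k = 5729.899823… → ⌈·⌉ = 5730
j=17: r + 16k = 6095.370411… → ⌈·⌉ = 6096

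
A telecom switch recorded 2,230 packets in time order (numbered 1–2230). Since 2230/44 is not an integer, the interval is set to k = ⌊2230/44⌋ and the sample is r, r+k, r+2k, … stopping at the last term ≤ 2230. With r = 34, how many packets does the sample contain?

44

k = ⌊2230/44⌋ = 50
Achieved size = ⌊(2230 − 34)/50⌋ + 1 = ⌊2196/50⌋ + 1 = 43 + 1 = 44
(last selection: 34 + 43×50 = 2184 ≤ 2230; next would be 2234 > 2230)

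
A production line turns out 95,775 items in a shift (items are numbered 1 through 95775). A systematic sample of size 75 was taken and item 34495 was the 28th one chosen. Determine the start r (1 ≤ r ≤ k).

16

k = 95775/75 = 1277
r = 34495 − (28−1)×1277 = 34495 − 34479 = 16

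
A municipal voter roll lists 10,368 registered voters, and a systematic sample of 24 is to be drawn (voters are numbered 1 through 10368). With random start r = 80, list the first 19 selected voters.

80, 512, 944, 1376, 1808, 2240, 2672, 3104, 3536, 3968, 4400, 4832, 5264, 5696, 6128, 6560, 6992, 7424, 7856

k = N/n = 10368/24 = 432
voter 1: 80
voter 2: 80 + 432 = 512
voter 3: 512 + 432 = 944
voter 4: 944 + 432 = 1376
voter 5: 1376 + 432 = 1808
voter 6: 1808 + 432 = 2240
voter 7: 2240 + 432 = 2672
voter 8: 2672 + 432 = 3104
voter 9: 3104 + 432 = 3536
voter 10: 3536 + 432 = 3968
voter 11: 3968 + 432 = 4400
voter 12: 4400 + 432 = 4832
voter 13: 4832 + 432 = 5264
voter 14: 5264 + 432 = 5696
voter 15: 5696 + 432 = 6128
voter 16: 6128 + 432 = 6560
voter 17: 6560 + 432 = 6992
voter 18: 6992 + 432 = 7424
voter 19: 7424 + 432 = 7856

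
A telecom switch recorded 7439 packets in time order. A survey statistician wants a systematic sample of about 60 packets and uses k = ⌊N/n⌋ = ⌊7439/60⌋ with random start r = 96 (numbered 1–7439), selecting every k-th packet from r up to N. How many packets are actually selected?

60

k = ⌊7439/60⌋ = 123
Achieved size = ⌊(7439 − 96)/123⌋ + 1 = ⌊7343/123⌋ + 1 = 59 + 1 = 60
(last selection: 96 + 59×123 = 7353 ≤ 7439; next would be 7476 > 7439)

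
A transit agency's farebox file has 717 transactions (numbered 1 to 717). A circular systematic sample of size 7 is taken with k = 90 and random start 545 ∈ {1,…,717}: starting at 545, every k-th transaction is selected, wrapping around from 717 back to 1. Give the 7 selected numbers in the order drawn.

545, 635, 8, 98, 188, 278, 368

Selection 1: 545
Selection 2: 545 + 90 = 635
Selection 3: 635 + 90 = 725 → 725 − 717 = 8
Selection 4: 8 + 90 = 98
Selection 5: 98 + 90 = 188
Selection 6: 188 + 90 = 278
Selection 7: 278 + 90 = 368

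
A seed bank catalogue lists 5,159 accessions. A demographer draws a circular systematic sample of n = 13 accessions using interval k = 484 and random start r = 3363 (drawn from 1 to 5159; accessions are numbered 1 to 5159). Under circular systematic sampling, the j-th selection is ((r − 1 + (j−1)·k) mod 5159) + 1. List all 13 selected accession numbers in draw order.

Selection 1: 3363
Selection 2: 3363 + 484 = 3847
Selection 3: 3847 + 484 = 4331
Selection 4: 4331 + 484 = 4815
Selection 5: 4815 + 484 = 5299 → 5299 − 5159 = 140
Selection 6: 140 + 484 = 624
Selection 7: 624 + 484 = 1108
Selection 8: 1108 + 484 = 1592
Selection 9: 1592 + 484 = 2076
Selection 10: 2076 + 484 = 2560
Selection 11: 2560 + 484 = 3044
Selection 12: 3044 + 484 = 3528
Selection 13: 3528 + 484 = 4012

3363, 3847, 4331, 4815, 140, 624, 1108, 1592, 2076, 2560, 3044, 3528, 4012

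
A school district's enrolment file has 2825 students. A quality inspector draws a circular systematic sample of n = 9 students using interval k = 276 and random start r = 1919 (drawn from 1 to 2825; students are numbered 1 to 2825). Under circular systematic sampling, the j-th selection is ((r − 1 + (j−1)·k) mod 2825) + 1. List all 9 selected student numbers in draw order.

Selection 1: 1919
Selection 2: 1919 + 276 = 2195
Selection 3: 2195 + 276 = 2471
Selection 4: 2471 + 276 = 2747
Selection 5: 2747 + 276 = 3023 → 3023 − 2825 = 198
Selection 6: 198 + 276 = 474
Selection 7: 474 + 276 = 750
Selection 8: 750 + 276 = 1026
Selection 9: 1026 + 276 = 1302

1919, 2195, 2471, 2747, 198, 474, 750, 1026, 1302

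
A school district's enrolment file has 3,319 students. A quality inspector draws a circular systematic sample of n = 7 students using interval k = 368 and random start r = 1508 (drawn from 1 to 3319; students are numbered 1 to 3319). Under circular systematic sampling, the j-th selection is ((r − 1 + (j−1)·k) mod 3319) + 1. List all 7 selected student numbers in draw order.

1508, 1876, 2244, 2612, 2980, 29, 397

Selection 1: 1508
Selection 2: 1508 + 368 = 1876
Selection 3: 1876 + 368 = 2244
Selection 4: 2244 + 368 = 2612
Selection 5: 2612 + 368 = 2980
Selection 6: 2980 + 368 = 3348 → 3348 − 3319 = 29
Selection 7: 29 + 368 = 397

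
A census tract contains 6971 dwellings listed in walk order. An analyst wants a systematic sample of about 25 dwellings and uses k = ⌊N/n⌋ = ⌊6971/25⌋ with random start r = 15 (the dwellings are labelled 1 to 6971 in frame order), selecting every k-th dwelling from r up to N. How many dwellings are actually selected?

k = ⌊6971/25⌋ = 278
Achieved size = ⌊(6971 − 15)/278⌋ + 1 = ⌊6956/278⌋ + 1 = 25 + 1 = 26
(last selection: 15 + 25×278 = 6965 ≤ 6971; next would be 7243 > 6971)

26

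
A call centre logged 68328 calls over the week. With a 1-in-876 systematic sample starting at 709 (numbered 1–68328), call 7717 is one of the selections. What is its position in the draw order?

k = 876
position = (7717 − 709)/876 + 1 = 7008/876 + 1 = 8 + 1 = 9

9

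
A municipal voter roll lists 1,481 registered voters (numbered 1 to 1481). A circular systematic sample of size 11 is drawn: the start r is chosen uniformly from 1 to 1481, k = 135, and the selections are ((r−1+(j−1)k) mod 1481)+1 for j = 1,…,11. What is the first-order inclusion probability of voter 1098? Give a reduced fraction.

For each position j, as r ranges over 1…1481 the j-th selection hits every voter exactly once, so voter 1098 is selected for exactly 11 of the 1481 starts.
Inclusion probability = 11/1481.

11/1481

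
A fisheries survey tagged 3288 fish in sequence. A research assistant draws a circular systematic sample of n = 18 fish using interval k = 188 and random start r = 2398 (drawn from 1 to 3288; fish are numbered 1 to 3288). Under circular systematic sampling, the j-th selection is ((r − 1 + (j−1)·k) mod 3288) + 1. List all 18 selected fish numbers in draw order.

Selection 1: 2398
Selection 2: 2398 + 188 = 2586
Selection 3: 2586 + 188 = 2774
Selection 4: 2774 + 188 = 2962
Selection 5: 2962 + 188 = 3150
Selection 6: 3150 + 188 = 3338 → 3338 − 3288 = 50
Selection 7: 50 + 188 = 238
Selection 8: 238 + 188 = 426
Selection 9: 426 + 188 = 614
Selection 10: 614 + 188 = 802
Selection 11: 802 + 188 = 990
Selection 12: 990 + 188 = 1178
Selection 13: 1178 + 188 = 1366
Selection 14: 1366 + 188 = 1554
Selection 15: 1554 + 188 = 1742
Selection 16: 1742 + 188 = 1930
Selection 17: 1930 + 188 = 2118
Selection 18: 2118 + 188 = 2306

2398, 2586, 2774, 2962, 3150, 50, 238, 426, 614, 802, 990, 1178, 1366, 1554, 1742, 1930, 2118, 2306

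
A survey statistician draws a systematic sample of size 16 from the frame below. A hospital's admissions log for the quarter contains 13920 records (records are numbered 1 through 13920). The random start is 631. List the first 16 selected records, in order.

631, 1501, 2371, 3241, 4111, 4981, 5851, 6721, 7591, 8461, 9331, 10201, 11071, 11941, 12811, 13681

k = N/n = 13920/16 = 870
record 1: 631
record 2: 631 + 870 = 1501
record 3: 1501 + 870 = 2371
record 4: 2371 + 870 = 3241
record 5: 3241 + 870 = 4111
record 6: 4111 + 870 = 4981
record 7: 4981 + 870 = 5851
record 8: 5851 + 870 = 6721
record 9: 6721 + 870 = 7591
record 10: 7591 + 870 = 8461
record 11: 8461 + 870 = 9331
record 12: 9331 + 870 = 10201
record 13: 10201 + 870 = 11071
record 14: 11071 + 870 = 11941
record 15: 11941 + 870 = 12811
record 16: 12811 + 870 = 13681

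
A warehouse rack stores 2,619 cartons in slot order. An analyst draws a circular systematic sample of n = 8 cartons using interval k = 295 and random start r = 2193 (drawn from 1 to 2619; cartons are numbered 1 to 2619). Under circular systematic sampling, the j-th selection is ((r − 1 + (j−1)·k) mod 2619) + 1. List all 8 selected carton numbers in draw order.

2193, 2488, 164, 459, 754, 1049, 1344, 1639

Selection 1: 2193
Selection 2: 2193 + 295 = 2488
Selection 3: 2488 + 295 = 2783 → 2783 − 2619 = 164
Selection 4: 164 + 295 = 459
Selection 5: 459 + 295 = 754
Selection 6: 754 + 295 = 1049
Selection 7: 1049 + 295 = 1344
Selection 8: 1344 + 295 = 1639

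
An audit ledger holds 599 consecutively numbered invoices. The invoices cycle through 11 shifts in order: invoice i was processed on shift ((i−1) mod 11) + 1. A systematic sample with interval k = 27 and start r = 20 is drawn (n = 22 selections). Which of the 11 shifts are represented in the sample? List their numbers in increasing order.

1, 2, 3, 4, 5, 6, 7, 8, 9, 10, 11

Consecutive selections differ by k = 27, so their shift numbers differ by 27 mod 11 = 5.
gcd(27, 11) = 1, so the sample visits 11/1 = 11 distinct residues mod 11.
Start 20 is shift 9; the shifts hit are 1, 2, 3, 4, 5, 6, 7, 8, 9, 10, 11.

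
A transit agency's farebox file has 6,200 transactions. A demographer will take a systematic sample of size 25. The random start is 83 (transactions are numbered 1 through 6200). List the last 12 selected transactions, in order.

k = N/n = 6200/25 = 248
14th selection = 83 + 13×248 = 3307
15th: 3307 + 248 = 3555
16th: 3555 + 248 = 3803
17th: 3803 + 248 = 4051
18th: 4051 + 248 = 4299
19th: 4299 + 248 = 4547
20th: 4547 + 248 = 4795
21st: 4795 + 248 = 5043
22nd: 5043 + 248 = 5291
23rd: 5291 + 248 = 5539
24th: 5539 + 248 = 5787
25th: 5787 + 248 = 6035

3307, 3555, 3803, 4051, 4299, 4547, 4795, 5043, 5291, 5539, 5787, 6035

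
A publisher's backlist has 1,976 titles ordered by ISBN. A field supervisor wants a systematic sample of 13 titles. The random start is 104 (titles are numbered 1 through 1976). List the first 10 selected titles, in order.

104, 256, 408, 560, 712, 864, 1016, 1168, 1320, 1472

k = N/n = 1976/13 = 152
title 1: 104
title 2: 104 + 152 = 256
title 3: 256 + 152 = 408
title 4: 408 + 152 = 560
title 5: 560 + 152 = 712
title 6: 712 + 152 = 864
title 7: 864 + 152 = 1016
title 8: 1016 + 152 = 1168
title 9: 1168 + 152 = 1320
title 10: 1320 + 152 = 1472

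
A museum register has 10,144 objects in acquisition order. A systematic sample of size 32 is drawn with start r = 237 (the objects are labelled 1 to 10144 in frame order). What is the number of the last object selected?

10064

k = 10144/32 = 317
32nd selection = r + (32−1)·k = 237 + 31×317 = 237 + 9827 = 10064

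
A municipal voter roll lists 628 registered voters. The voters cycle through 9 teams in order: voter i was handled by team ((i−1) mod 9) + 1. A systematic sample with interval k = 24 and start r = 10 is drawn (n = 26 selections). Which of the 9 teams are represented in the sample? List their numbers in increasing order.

Consecutive selections differ by k = 24, so their team numbers differ by 24 mod 9 = 6.
gcd(24, 9) = 3, so the sample visits 9/3 = 3 distinct residues mod 9.
Start 10 is team 1; the teams hit are 1, 4, 7.

1, 4, 7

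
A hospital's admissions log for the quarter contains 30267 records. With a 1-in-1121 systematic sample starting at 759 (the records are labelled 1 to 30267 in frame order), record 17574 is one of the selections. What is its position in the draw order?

k = 1121
position = (17574 − 759)/1121 + 1 = 16815/1121 + 1 = 15 + 1 = 16

16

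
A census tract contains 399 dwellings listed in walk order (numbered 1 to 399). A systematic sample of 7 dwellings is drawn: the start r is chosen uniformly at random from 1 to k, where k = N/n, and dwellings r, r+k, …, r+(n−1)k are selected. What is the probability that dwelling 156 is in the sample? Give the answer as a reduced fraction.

k = 399/7 = 57.
Dwelling 156 is selected iff r ≡ 156 (mod 57); exactly one such r in {1,…,57}.
Inclusion probability = 1/57.

1/57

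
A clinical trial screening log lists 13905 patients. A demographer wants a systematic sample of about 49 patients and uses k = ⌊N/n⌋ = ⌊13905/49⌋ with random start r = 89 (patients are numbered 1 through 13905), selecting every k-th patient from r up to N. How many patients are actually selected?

49

k = ⌊13905/49⌋ = 283
Achieved size = ⌊(13905 − 89)/283⌋ + 1 = ⌊13816/283⌋ + 1 = 48 + 1 = 49
(last selection: 89 + 48×283 = 13673 ≤ 13905; next would be 13956 > 13905)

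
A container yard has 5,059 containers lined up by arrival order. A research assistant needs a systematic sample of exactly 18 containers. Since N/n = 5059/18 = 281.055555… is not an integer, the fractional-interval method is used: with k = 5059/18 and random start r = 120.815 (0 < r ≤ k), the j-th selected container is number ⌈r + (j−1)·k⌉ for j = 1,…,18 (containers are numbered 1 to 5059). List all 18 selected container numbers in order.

121, 402, 683, 964, 1246, 1527, 1808, 2089, 2370, 2651, 2932, 3213, 3494, 3775, 4056, 4337, 4618, 4899

j=1: r + 0k = 120.815 → ⌈·⌉ = 121
j=2: r + 1k = 401.870555… → ⌈·⌉ = 402
j=3: r + 2k = 682.926111… → ⌈·⌉ = 683
j=4: r + 3k = 963.981666… → ⌈·⌉ = 964
j=5: r + 4k = 1245.037222… → ⌈·⌉ = 1246
j=6: r + 5k = 1526.092777… → ⌈·⌉ = 1527
j=7: r + 6k = 1807.148333… → ⌈·⌉ = 1808
j=8: r + 7k = 2088.203888… → ⌈·⌉ = 2089
j=9: r + 8k = 2369.259444… → ⌈·⌉ = 2370
j=10: r + 9k = 2650.315 → ⌈·⌉ = 2651
j=11: r + 10k = 2931.370555… → ⌈·⌉ = 2932
j=12: r + 11k = 3212.426111… → ⌈·⌉ = 3213
j=13: r + 12k = 3493.481666… → ⌈·⌉ = 3494
j=14: r + 13k = 3774.537222… → ⌈·⌉ = 3775
j=15: r + 14k = 4055.592777… → ⌈·⌉ = 4056
j=16: r + 15k = 4336.648333… → ⌈·⌉ = 4337
j=17: r + 16k = 4617.703888… → ⌈·⌉ = 4618
j=18: r + 17k = 4898.759444… → ⌈·⌉ = 4899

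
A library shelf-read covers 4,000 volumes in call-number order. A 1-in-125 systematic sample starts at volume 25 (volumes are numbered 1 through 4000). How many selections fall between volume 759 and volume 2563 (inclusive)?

k = 125
First selection ≥ 759: 25 + ⌈(759−25)/125⌉·125 = 25 + 6×125 = 775
Last selection ≤ 2563: 25 + ⌊(2563−25)/125⌋·125 = 25 + 20×125 = 2525
Count = 20 − 6 + 1 = 15

15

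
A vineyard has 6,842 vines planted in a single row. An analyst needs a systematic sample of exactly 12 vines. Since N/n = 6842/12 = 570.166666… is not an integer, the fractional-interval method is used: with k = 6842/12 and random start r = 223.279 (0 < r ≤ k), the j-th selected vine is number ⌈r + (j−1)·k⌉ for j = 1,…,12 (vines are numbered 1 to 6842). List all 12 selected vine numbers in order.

224, 794, 1364, 1934, 2504, 3075, 3645, 4215, 4785, 5355, 5925, 6496

j=1: r + 0k = 223.279 → ⌈·⌉ = 224
j=2: r + 1k = 793.445666… → ⌈·⌉ = 794
j=3: r + 2k = 1363.612333… → ⌈·⌉ = 1364
j=4: r + 3k = 1933.779 → ⌈·⌉ = 1934
j=5: r + 4k = 2503.945666… → ⌈·⌉ = 2504
j=6: r + 5k = 3074.112333… → ⌈·⌉ = 3075
j=7: r + 6k = 3644.279 → ⌈·⌉ = 3645
j=8: r + 7k = 4214.445666… → ⌈·⌉ = 4215
j=9: r + 8k = 4784.612333… → ⌈·⌉ = 4785
j=10: r + 9k = 5354.779 → ⌈·⌉ = 5355
j=11: r + 10k = 5924.945666… → ⌈·⌉ = 5925
j=12: r + 11k = 6495.112333… → ⌈·⌉ = 6496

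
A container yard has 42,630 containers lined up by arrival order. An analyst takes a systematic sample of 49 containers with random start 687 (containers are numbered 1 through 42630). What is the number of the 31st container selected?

26787

k = 42630/49 = 870
31st selection = r + (31−1)·k = 687 + 30×870 = 687 + 26100 = 26787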